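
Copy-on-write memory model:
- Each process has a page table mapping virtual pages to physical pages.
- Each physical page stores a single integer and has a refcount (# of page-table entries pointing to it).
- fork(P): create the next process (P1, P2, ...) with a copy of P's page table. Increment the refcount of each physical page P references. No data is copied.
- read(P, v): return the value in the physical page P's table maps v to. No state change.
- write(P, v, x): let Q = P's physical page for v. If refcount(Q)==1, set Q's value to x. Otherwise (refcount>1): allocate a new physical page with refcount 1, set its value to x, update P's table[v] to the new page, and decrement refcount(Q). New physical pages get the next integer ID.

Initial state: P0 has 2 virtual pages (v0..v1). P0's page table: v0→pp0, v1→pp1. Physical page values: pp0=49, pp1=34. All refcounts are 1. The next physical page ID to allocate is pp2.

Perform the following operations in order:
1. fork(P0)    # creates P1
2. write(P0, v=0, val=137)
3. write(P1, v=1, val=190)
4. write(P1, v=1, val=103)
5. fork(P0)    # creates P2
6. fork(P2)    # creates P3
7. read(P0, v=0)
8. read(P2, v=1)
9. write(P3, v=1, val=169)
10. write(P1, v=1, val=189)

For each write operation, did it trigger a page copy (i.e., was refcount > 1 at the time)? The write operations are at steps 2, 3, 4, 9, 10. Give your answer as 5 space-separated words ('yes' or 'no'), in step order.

Op 1: fork(P0) -> P1. 2 ppages; refcounts: pp0:2 pp1:2
Op 2: write(P0, v0, 137). refcount(pp0)=2>1 -> COPY to pp2. 3 ppages; refcounts: pp0:1 pp1:2 pp2:1
Op 3: write(P1, v1, 190). refcount(pp1)=2>1 -> COPY to pp3. 4 ppages; refcounts: pp0:1 pp1:1 pp2:1 pp3:1
Op 4: write(P1, v1, 103). refcount(pp3)=1 -> write in place. 4 ppages; refcounts: pp0:1 pp1:1 pp2:1 pp3:1
Op 5: fork(P0) -> P2. 4 ppages; refcounts: pp0:1 pp1:2 pp2:2 pp3:1
Op 6: fork(P2) -> P3. 4 ppages; refcounts: pp0:1 pp1:3 pp2:3 pp3:1
Op 7: read(P0, v0) -> 137. No state change.
Op 8: read(P2, v1) -> 34. No state change.
Op 9: write(P3, v1, 169). refcount(pp1)=3>1 -> COPY to pp4. 5 ppages; refcounts: pp0:1 pp1:2 pp2:3 pp3:1 pp4:1
Op 10: write(P1, v1, 189). refcount(pp3)=1 -> write in place. 5 ppages; refcounts: pp0:1 pp1:2 pp2:3 pp3:1 pp4:1

yes yes no yes no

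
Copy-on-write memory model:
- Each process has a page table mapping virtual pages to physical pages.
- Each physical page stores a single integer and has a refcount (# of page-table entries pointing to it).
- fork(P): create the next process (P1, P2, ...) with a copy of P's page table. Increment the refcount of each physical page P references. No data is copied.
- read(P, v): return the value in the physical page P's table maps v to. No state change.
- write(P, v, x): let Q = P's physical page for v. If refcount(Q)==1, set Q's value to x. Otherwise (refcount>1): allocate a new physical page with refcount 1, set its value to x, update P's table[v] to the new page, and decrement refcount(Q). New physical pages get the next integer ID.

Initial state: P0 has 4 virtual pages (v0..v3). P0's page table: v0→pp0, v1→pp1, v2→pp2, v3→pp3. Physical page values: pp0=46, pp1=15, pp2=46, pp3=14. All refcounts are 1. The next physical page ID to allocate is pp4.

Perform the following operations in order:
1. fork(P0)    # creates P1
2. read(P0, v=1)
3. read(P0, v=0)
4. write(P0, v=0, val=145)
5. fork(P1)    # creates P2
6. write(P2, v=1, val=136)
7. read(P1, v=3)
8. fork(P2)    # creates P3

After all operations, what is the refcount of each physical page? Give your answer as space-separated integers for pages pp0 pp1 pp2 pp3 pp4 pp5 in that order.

Answer: 3 2 4 4 1 2

Derivation:
Op 1: fork(P0) -> P1. 4 ppages; refcounts: pp0:2 pp1:2 pp2:2 pp3:2
Op 2: read(P0, v1) -> 15. No state change.
Op 3: read(P0, v0) -> 46. No state change.
Op 4: write(P0, v0, 145). refcount(pp0)=2>1 -> COPY to pp4. 5 ppages; refcounts: pp0:1 pp1:2 pp2:2 pp3:2 pp4:1
Op 5: fork(P1) -> P2. 5 ppages; refcounts: pp0:2 pp1:3 pp2:3 pp3:3 pp4:1
Op 6: write(P2, v1, 136). refcount(pp1)=3>1 -> COPY to pp5. 6 ppages; refcounts: pp0:2 pp1:2 pp2:3 pp3:3 pp4:1 pp5:1
Op 7: read(P1, v3) -> 14. No state change.
Op 8: fork(P2) -> P3. 6 ppages; refcounts: pp0:3 pp1:2 pp2:4 pp3:4 pp4:1 pp5:2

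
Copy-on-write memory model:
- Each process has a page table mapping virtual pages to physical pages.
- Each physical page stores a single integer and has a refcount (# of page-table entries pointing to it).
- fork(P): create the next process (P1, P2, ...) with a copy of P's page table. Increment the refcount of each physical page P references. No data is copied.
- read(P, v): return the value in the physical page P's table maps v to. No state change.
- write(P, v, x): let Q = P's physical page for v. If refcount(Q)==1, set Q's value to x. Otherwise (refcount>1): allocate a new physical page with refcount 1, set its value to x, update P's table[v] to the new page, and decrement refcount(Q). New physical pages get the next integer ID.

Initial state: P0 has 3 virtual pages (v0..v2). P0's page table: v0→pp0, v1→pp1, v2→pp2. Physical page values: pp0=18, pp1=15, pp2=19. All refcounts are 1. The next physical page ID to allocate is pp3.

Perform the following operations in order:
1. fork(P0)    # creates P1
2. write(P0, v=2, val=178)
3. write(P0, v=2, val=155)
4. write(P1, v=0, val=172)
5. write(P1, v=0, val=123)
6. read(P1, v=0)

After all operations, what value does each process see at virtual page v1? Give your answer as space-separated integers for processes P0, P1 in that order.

Op 1: fork(P0) -> P1. 3 ppages; refcounts: pp0:2 pp1:2 pp2:2
Op 2: write(P0, v2, 178). refcount(pp2)=2>1 -> COPY to pp3. 4 ppages; refcounts: pp0:2 pp1:2 pp2:1 pp3:1
Op 3: write(P0, v2, 155). refcount(pp3)=1 -> write in place. 4 ppages; refcounts: pp0:2 pp1:2 pp2:1 pp3:1
Op 4: write(P1, v0, 172). refcount(pp0)=2>1 -> COPY to pp4. 5 ppages; refcounts: pp0:1 pp1:2 pp2:1 pp3:1 pp4:1
Op 5: write(P1, v0, 123). refcount(pp4)=1 -> write in place. 5 ppages; refcounts: pp0:1 pp1:2 pp2:1 pp3:1 pp4:1
Op 6: read(P1, v0) -> 123. No state change.
P0: v1 -> pp1 = 15
P1: v1 -> pp1 = 15

Answer: 15 15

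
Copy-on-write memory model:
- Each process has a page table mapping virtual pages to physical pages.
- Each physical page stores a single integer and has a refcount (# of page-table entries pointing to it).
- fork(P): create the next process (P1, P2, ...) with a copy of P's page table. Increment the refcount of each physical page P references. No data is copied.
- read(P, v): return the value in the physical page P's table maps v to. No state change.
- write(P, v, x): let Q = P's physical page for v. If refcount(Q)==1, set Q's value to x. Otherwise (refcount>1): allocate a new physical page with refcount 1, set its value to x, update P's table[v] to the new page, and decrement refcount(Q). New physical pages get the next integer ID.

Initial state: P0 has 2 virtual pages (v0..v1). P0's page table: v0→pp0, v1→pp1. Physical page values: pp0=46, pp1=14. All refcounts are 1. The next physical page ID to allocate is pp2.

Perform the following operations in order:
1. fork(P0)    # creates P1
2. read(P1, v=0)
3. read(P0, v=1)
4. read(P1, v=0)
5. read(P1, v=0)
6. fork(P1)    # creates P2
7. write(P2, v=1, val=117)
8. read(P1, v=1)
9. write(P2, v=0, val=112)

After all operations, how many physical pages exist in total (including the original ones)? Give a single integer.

Answer: 4

Derivation:
Op 1: fork(P0) -> P1. 2 ppages; refcounts: pp0:2 pp1:2
Op 2: read(P1, v0) -> 46. No state change.
Op 3: read(P0, v1) -> 14. No state change.
Op 4: read(P1, v0) -> 46. No state change.
Op 5: read(P1, v0) -> 46. No state change.
Op 6: fork(P1) -> P2. 2 ppages; refcounts: pp0:3 pp1:3
Op 7: write(P2, v1, 117). refcount(pp1)=3>1 -> COPY to pp2. 3 ppages; refcounts: pp0:3 pp1:2 pp2:1
Op 8: read(P1, v1) -> 14. No state change.
Op 9: write(P2, v0, 112). refcount(pp0)=3>1 -> COPY to pp3. 4 ppages; refcounts: pp0:2 pp1:2 pp2:1 pp3:1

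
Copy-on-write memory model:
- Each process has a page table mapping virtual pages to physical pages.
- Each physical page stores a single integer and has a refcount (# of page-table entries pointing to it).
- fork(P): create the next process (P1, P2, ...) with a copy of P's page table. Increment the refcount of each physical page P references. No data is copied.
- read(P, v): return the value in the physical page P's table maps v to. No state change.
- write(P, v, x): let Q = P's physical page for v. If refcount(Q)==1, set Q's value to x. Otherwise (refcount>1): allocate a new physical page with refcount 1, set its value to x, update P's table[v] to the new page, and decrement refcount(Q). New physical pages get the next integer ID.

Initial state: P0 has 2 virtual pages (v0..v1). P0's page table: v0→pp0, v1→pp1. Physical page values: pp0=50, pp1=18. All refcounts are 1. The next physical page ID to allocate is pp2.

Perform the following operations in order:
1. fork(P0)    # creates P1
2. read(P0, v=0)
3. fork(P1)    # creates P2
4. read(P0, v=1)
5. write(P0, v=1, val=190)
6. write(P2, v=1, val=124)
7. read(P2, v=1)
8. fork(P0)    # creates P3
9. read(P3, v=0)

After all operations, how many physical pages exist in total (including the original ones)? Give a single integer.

Answer: 4

Derivation:
Op 1: fork(P0) -> P1. 2 ppages; refcounts: pp0:2 pp1:2
Op 2: read(P0, v0) -> 50. No state change.
Op 3: fork(P1) -> P2. 2 ppages; refcounts: pp0:3 pp1:3
Op 4: read(P0, v1) -> 18. No state change.
Op 5: write(P0, v1, 190). refcount(pp1)=3>1 -> COPY to pp2. 3 ppages; refcounts: pp0:3 pp1:2 pp2:1
Op 6: write(P2, v1, 124). refcount(pp1)=2>1 -> COPY to pp3. 4 ppages; refcounts: pp0:3 pp1:1 pp2:1 pp3:1
Op 7: read(P2, v1) -> 124. No state change.
Op 8: fork(P0) -> P3. 4 ppages; refcounts: pp0:4 pp1:1 pp2:2 pp3:1
Op 9: read(P3, v0) -> 50. No state change.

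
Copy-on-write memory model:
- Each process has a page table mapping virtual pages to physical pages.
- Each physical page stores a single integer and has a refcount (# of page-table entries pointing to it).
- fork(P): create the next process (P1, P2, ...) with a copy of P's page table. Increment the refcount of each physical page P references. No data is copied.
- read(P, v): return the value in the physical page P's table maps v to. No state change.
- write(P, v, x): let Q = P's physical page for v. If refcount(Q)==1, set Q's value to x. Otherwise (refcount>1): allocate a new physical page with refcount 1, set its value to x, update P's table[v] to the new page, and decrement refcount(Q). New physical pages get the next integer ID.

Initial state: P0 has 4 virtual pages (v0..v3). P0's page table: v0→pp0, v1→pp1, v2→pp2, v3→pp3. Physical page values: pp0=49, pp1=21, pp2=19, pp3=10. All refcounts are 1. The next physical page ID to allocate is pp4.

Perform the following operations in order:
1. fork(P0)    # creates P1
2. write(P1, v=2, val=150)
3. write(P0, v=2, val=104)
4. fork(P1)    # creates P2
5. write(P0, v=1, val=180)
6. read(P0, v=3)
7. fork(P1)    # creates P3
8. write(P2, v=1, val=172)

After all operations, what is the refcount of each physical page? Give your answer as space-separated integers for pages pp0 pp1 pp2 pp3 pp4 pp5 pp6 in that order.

Op 1: fork(P0) -> P1. 4 ppages; refcounts: pp0:2 pp1:2 pp2:2 pp3:2
Op 2: write(P1, v2, 150). refcount(pp2)=2>1 -> COPY to pp4. 5 ppages; refcounts: pp0:2 pp1:2 pp2:1 pp3:2 pp4:1
Op 3: write(P0, v2, 104). refcount(pp2)=1 -> write in place. 5 ppages; refcounts: pp0:2 pp1:2 pp2:1 pp3:2 pp4:1
Op 4: fork(P1) -> P2. 5 ppages; refcounts: pp0:3 pp1:3 pp2:1 pp3:3 pp4:2
Op 5: write(P0, v1, 180). refcount(pp1)=3>1 -> COPY to pp5. 6 ppages; refcounts: pp0:3 pp1:2 pp2:1 pp3:3 pp4:2 pp5:1
Op 6: read(P0, v3) -> 10. No state change.
Op 7: fork(P1) -> P3. 6 ppages; refcounts: pp0:4 pp1:3 pp2:1 pp3:4 pp4:3 pp5:1
Op 8: write(P2, v1, 172). refcount(pp1)=3>1 -> COPY to pp6. 7 ppages; refcounts: pp0:4 pp1:2 pp2:1 pp3:4 pp4:3 pp5:1 pp6:1

Answer: 4 2 1 4 3 1 1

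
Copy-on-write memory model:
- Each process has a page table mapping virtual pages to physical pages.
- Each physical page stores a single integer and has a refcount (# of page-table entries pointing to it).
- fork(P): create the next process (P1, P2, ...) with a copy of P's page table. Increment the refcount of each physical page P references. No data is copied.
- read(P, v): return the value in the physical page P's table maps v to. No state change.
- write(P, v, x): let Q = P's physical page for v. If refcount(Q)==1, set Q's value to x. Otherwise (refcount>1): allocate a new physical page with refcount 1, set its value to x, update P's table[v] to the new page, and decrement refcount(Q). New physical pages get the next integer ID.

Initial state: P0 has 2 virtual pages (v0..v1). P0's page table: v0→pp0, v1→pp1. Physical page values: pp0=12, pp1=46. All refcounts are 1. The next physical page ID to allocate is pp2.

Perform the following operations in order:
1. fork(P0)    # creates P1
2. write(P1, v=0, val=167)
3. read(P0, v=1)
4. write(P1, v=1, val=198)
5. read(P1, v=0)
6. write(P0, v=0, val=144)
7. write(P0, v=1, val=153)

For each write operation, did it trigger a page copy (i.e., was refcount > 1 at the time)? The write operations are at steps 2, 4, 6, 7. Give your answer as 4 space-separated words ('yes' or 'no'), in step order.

Op 1: fork(P0) -> P1. 2 ppages; refcounts: pp0:2 pp1:2
Op 2: write(P1, v0, 167). refcount(pp0)=2>1 -> COPY to pp2. 3 ppages; refcounts: pp0:1 pp1:2 pp2:1
Op 3: read(P0, v1) -> 46. No state change.
Op 4: write(P1, v1, 198). refcount(pp1)=2>1 -> COPY to pp3. 4 ppages; refcounts: pp0:1 pp1:1 pp2:1 pp3:1
Op 5: read(P1, v0) -> 167. No state change.
Op 6: write(P0, v0, 144). refcount(pp0)=1 -> write in place. 4 ppages; refcounts: pp0:1 pp1:1 pp2:1 pp3:1
Op 7: write(P0, v1, 153). refcount(pp1)=1 -> write in place. 4 ppages; refcounts: pp0:1 pp1:1 pp2:1 pp3:1

yes yes no no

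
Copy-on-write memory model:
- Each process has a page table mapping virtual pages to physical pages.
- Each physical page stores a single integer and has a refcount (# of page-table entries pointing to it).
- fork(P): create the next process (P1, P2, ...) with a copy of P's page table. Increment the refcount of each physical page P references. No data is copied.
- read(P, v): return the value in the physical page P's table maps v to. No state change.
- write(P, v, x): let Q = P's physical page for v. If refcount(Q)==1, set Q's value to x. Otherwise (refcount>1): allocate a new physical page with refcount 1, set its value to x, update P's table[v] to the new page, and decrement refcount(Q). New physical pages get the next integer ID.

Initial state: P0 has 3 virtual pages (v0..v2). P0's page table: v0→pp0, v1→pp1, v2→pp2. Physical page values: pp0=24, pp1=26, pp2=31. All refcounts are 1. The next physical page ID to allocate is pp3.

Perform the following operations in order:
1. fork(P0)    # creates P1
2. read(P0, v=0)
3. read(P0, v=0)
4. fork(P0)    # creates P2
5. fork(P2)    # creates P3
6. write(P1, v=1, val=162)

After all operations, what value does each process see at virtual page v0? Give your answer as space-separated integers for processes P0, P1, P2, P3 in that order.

Answer: 24 24 24 24

Derivation:
Op 1: fork(P0) -> P1. 3 ppages; refcounts: pp0:2 pp1:2 pp2:2
Op 2: read(P0, v0) -> 24. No state change.
Op 3: read(P0, v0) -> 24. No state change.
Op 4: fork(P0) -> P2. 3 ppages; refcounts: pp0:3 pp1:3 pp2:3
Op 5: fork(P2) -> P3. 3 ppages; refcounts: pp0:4 pp1:4 pp2:4
Op 6: write(P1, v1, 162). refcount(pp1)=4>1 -> COPY to pp3. 4 ppages; refcounts: pp0:4 pp1:3 pp2:4 pp3:1
P0: v0 -> pp0 = 24
P1: v0 -> pp0 = 24
P2: v0 -> pp0 = 24
P3: v0 -> pp0 = 24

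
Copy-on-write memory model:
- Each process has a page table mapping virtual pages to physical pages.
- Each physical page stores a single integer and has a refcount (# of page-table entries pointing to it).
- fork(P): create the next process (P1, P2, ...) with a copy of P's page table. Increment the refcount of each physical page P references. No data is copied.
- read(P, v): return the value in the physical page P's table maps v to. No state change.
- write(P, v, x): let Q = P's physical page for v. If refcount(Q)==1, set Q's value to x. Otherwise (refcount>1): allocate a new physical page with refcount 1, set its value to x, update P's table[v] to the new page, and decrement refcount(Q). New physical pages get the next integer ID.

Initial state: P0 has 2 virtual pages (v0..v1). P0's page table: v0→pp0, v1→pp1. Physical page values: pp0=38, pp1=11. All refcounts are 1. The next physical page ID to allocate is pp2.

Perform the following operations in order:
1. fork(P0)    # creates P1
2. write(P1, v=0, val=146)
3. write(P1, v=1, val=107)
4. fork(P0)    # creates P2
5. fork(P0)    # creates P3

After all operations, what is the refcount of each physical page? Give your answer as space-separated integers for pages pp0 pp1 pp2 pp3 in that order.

Answer: 3 3 1 1

Derivation:
Op 1: fork(P0) -> P1. 2 ppages; refcounts: pp0:2 pp1:2
Op 2: write(P1, v0, 146). refcount(pp0)=2>1 -> COPY to pp2. 3 ppages; refcounts: pp0:1 pp1:2 pp2:1
Op 3: write(P1, v1, 107). refcount(pp1)=2>1 -> COPY to pp3. 4 ppages; refcounts: pp0:1 pp1:1 pp2:1 pp3:1
Op 4: fork(P0) -> P2. 4 ppages; refcounts: pp0:2 pp1:2 pp2:1 pp3:1
Op 5: fork(P0) -> P3. 4 ppages; refcounts: pp0:3 pp1:3 pp2:1 pp3:1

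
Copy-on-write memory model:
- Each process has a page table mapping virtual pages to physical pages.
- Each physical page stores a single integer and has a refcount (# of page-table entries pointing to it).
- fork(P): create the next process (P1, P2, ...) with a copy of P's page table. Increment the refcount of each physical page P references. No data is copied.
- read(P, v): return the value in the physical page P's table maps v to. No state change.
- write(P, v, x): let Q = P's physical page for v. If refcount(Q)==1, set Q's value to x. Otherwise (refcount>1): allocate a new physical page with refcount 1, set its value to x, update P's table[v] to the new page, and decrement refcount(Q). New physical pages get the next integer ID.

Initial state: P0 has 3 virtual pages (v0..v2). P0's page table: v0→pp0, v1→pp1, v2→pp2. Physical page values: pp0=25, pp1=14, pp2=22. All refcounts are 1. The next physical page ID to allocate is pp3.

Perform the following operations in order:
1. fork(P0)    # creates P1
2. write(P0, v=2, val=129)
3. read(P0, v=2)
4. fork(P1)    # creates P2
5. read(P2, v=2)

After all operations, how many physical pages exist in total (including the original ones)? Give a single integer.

Op 1: fork(P0) -> P1. 3 ppages; refcounts: pp0:2 pp1:2 pp2:2
Op 2: write(P0, v2, 129). refcount(pp2)=2>1 -> COPY to pp3. 4 ppages; refcounts: pp0:2 pp1:2 pp2:1 pp3:1
Op 3: read(P0, v2) -> 129. No state change.
Op 4: fork(P1) -> P2. 4 ppages; refcounts: pp0:3 pp1:3 pp2:2 pp3:1
Op 5: read(P2, v2) -> 22. No state change.

Answer: 4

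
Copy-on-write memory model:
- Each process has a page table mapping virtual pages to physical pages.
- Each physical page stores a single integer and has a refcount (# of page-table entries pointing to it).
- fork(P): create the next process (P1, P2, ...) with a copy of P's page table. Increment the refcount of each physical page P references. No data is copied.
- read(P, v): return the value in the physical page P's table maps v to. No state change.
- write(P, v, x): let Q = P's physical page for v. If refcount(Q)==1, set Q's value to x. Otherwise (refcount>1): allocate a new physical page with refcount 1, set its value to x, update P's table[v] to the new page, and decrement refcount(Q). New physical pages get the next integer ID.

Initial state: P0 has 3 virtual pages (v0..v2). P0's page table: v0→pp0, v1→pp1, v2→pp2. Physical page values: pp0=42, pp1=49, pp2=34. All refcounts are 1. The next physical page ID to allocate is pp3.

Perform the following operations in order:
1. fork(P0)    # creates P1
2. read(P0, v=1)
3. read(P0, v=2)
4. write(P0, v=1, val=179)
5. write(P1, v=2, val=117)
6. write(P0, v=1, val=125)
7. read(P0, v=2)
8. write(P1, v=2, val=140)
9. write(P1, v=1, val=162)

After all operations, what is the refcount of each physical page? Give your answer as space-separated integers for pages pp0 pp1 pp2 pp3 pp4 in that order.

Answer: 2 1 1 1 1

Derivation:
Op 1: fork(P0) -> P1. 3 ppages; refcounts: pp0:2 pp1:2 pp2:2
Op 2: read(P0, v1) -> 49. No state change.
Op 3: read(P0, v2) -> 34. No state change.
Op 4: write(P0, v1, 179). refcount(pp1)=2>1 -> COPY to pp3. 4 ppages; refcounts: pp0:2 pp1:1 pp2:2 pp3:1
Op 5: write(P1, v2, 117). refcount(pp2)=2>1 -> COPY to pp4. 5 ppages; refcounts: pp0:2 pp1:1 pp2:1 pp3:1 pp4:1
Op 6: write(P0, v1, 125). refcount(pp3)=1 -> write in place. 5 ppages; refcounts: pp0:2 pp1:1 pp2:1 pp3:1 pp4:1
Op 7: read(P0, v2) -> 34. No state change.
Op 8: write(P1, v2, 140). refcount(pp4)=1 -> write in place. 5 ppages; refcounts: pp0:2 pp1:1 pp2:1 pp3:1 pp4:1
Op 9: write(P1, v1, 162). refcount(pp1)=1 -> write in place. 5 ppages; refcounts: pp0:2 pp1:1 pp2:1 pp3:1 pp4:1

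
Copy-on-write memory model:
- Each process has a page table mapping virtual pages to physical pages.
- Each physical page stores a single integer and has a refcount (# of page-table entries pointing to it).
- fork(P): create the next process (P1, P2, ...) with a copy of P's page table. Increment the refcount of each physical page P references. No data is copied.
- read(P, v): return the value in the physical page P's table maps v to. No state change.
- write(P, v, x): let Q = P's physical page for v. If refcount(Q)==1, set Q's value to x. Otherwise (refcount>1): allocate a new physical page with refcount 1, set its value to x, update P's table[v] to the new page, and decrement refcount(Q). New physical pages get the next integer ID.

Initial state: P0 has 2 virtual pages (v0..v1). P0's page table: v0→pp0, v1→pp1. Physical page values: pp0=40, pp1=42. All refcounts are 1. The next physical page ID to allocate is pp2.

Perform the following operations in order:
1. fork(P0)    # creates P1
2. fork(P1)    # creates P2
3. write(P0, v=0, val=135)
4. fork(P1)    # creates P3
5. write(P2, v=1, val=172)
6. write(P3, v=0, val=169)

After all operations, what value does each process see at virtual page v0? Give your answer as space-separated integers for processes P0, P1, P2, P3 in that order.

Answer: 135 40 40 169

Derivation:
Op 1: fork(P0) -> P1. 2 ppages; refcounts: pp0:2 pp1:2
Op 2: fork(P1) -> P2. 2 ppages; refcounts: pp0:3 pp1:3
Op 3: write(P0, v0, 135). refcount(pp0)=3>1 -> COPY to pp2. 3 ppages; refcounts: pp0:2 pp1:3 pp2:1
Op 4: fork(P1) -> P3. 3 ppages; refcounts: pp0:3 pp1:4 pp2:1
Op 5: write(P2, v1, 172). refcount(pp1)=4>1 -> COPY to pp3. 4 ppages; refcounts: pp0:3 pp1:3 pp2:1 pp3:1
Op 6: write(P3, v0, 169). refcount(pp0)=3>1 -> COPY to pp4. 5 ppages; refcounts: pp0:2 pp1:3 pp2:1 pp3:1 pp4:1
P0: v0 -> pp2 = 135
P1: v0 -> pp0 = 40
P2: v0 -> pp0 = 40
P3: v0 -> pp4 = 169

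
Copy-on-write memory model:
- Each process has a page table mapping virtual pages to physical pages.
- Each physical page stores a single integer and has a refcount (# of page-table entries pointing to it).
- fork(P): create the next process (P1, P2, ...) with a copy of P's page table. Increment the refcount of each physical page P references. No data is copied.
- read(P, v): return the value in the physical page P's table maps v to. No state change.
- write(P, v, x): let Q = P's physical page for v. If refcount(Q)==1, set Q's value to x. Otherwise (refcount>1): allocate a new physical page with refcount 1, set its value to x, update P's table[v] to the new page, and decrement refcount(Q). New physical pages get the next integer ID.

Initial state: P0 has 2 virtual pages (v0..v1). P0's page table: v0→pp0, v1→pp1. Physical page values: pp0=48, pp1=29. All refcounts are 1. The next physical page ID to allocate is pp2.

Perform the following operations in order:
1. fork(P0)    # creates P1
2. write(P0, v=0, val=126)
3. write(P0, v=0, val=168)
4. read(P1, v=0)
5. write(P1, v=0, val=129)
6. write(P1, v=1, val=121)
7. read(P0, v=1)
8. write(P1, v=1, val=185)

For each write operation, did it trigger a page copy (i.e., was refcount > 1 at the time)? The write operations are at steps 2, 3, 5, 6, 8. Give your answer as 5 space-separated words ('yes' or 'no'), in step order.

Op 1: fork(P0) -> P1. 2 ppages; refcounts: pp0:2 pp1:2
Op 2: write(P0, v0, 126). refcount(pp0)=2>1 -> COPY to pp2. 3 ppages; refcounts: pp0:1 pp1:2 pp2:1
Op 3: write(P0, v0, 168). refcount(pp2)=1 -> write in place. 3 ppages; refcounts: pp0:1 pp1:2 pp2:1
Op 4: read(P1, v0) -> 48. No state change.
Op 5: write(P1, v0, 129). refcount(pp0)=1 -> write in place. 3 ppages; refcounts: pp0:1 pp1:2 pp2:1
Op 6: write(P1, v1, 121). refcount(pp1)=2>1 -> COPY to pp3. 4 ppages; refcounts: pp0:1 pp1:1 pp2:1 pp3:1
Op 7: read(P0, v1) -> 29. No state change.
Op 8: write(P1, v1, 185). refcount(pp3)=1 -> write in place. 4 ppages; refcounts: pp0:1 pp1:1 pp2:1 pp3:1

yes no no yes no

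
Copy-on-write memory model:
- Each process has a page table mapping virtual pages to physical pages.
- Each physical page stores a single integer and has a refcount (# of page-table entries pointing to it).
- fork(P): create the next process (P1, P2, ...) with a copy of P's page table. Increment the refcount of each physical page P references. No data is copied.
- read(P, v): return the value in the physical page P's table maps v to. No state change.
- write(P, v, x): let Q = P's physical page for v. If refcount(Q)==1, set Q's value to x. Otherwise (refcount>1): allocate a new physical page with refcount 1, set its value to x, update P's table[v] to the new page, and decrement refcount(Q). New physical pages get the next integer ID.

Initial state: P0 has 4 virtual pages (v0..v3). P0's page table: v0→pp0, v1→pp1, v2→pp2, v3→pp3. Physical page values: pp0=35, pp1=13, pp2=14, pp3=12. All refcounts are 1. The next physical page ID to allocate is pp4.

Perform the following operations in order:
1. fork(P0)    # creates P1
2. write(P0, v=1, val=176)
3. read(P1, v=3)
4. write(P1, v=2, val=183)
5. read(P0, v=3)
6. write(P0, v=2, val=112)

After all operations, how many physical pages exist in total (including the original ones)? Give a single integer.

Answer: 6

Derivation:
Op 1: fork(P0) -> P1. 4 ppages; refcounts: pp0:2 pp1:2 pp2:2 pp3:2
Op 2: write(P0, v1, 176). refcount(pp1)=2>1 -> COPY to pp4. 5 ppages; refcounts: pp0:2 pp1:1 pp2:2 pp3:2 pp4:1
Op 3: read(P1, v3) -> 12. No state change.
Op 4: write(P1, v2, 183). refcount(pp2)=2>1 -> COPY to pp5. 6 ppages; refcounts: pp0:2 pp1:1 pp2:1 pp3:2 pp4:1 pp5:1
Op 5: read(P0, v3) -> 12. No state change.
Op 6: write(P0, v2, 112). refcount(pp2)=1 -> write in place. 6 ppages; refcounts: pp0:2 pp1:1 pp2:1 pp3:2 pp4:1 pp5:1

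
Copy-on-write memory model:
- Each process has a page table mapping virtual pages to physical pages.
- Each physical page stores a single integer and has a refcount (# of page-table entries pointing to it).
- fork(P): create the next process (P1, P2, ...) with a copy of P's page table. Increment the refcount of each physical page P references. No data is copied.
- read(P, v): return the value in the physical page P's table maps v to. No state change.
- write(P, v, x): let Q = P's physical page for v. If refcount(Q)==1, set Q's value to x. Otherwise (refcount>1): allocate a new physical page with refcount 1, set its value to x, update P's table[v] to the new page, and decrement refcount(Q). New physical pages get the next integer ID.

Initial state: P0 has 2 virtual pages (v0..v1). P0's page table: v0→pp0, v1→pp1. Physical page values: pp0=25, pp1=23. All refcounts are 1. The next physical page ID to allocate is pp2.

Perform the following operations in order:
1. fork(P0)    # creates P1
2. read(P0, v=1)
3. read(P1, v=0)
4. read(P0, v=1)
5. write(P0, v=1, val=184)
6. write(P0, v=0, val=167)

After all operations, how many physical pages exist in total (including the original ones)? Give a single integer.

Answer: 4

Derivation:
Op 1: fork(P0) -> P1. 2 ppages; refcounts: pp0:2 pp1:2
Op 2: read(P0, v1) -> 23. No state change.
Op 3: read(P1, v0) -> 25. No state change.
Op 4: read(P0, v1) -> 23. No state change.
Op 5: write(P0, v1, 184). refcount(pp1)=2>1 -> COPY to pp2. 3 ppages; refcounts: pp0:2 pp1:1 pp2:1
Op 6: write(P0, v0, 167). refcount(pp0)=2>1 -> COPY to pp3. 4 ppages; refcounts: pp0:1 pp1:1 pp2:1 pp3:1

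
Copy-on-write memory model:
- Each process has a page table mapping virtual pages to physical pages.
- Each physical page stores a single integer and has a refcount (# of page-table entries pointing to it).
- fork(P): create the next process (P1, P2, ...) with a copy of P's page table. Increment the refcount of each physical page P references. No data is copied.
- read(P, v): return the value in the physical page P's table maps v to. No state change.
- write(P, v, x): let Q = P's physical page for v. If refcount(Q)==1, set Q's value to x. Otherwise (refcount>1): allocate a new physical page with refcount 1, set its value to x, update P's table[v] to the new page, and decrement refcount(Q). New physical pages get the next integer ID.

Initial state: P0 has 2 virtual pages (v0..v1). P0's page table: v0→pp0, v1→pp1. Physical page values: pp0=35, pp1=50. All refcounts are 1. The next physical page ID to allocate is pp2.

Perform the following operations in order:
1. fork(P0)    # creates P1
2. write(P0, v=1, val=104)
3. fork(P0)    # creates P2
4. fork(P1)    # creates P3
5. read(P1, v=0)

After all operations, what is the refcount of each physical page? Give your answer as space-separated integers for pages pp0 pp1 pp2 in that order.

Answer: 4 2 2

Derivation:
Op 1: fork(P0) -> P1. 2 ppages; refcounts: pp0:2 pp1:2
Op 2: write(P0, v1, 104). refcount(pp1)=2>1 -> COPY to pp2. 3 ppages; refcounts: pp0:2 pp1:1 pp2:1
Op 3: fork(P0) -> P2. 3 ppages; refcounts: pp0:3 pp1:1 pp2:2
Op 4: fork(P1) -> P3. 3 ppages; refcounts: pp0:4 pp1:2 pp2:2
Op 5: read(P1, v0) -> 35. No state change.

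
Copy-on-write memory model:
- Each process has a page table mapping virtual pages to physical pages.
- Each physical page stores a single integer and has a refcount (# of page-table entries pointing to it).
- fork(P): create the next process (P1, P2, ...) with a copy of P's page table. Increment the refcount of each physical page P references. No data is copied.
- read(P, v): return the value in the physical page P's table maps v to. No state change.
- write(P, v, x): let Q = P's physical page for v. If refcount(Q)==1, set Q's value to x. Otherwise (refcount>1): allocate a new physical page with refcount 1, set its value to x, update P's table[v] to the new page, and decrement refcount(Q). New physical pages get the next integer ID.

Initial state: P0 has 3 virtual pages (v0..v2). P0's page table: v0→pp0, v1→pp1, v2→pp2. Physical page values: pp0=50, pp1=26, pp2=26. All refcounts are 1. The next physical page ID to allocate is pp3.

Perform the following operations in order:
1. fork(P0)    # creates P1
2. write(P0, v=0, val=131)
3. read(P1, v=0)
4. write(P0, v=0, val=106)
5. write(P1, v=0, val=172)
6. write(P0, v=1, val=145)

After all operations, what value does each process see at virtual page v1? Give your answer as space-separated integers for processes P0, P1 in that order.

Answer: 145 26

Derivation:
Op 1: fork(P0) -> P1. 3 ppages; refcounts: pp0:2 pp1:2 pp2:2
Op 2: write(P0, v0, 131). refcount(pp0)=2>1 -> COPY to pp3. 4 ppages; refcounts: pp0:1 pp1:2 pp2:2 pp3:1
Op 3: read(P1, v0) -> 50. No state change.
Op 4: write(P0, v0, 106). refcount(pp3)=1 -> write in place. 4 ppages; refcounts: pp0:1 pp1:2 pp2:2 pp3:1
Op 5: write(P1, v0, 172). refcount(pp0)=1 -> write in place. 4 ppages; refcounts: pp0:1 pp1:2 pp2:2 pp3:1
Op 6: write(P0, v1, 145). refcount(pp1)=2>1 -> COPY to pp4. 5 ppages; refcounts: pp0:1 pp1:1 pp2:2 pp3:1 pp4:1
P0: v1 -> pp4 = 145
P1: v1 -> pp1 = 26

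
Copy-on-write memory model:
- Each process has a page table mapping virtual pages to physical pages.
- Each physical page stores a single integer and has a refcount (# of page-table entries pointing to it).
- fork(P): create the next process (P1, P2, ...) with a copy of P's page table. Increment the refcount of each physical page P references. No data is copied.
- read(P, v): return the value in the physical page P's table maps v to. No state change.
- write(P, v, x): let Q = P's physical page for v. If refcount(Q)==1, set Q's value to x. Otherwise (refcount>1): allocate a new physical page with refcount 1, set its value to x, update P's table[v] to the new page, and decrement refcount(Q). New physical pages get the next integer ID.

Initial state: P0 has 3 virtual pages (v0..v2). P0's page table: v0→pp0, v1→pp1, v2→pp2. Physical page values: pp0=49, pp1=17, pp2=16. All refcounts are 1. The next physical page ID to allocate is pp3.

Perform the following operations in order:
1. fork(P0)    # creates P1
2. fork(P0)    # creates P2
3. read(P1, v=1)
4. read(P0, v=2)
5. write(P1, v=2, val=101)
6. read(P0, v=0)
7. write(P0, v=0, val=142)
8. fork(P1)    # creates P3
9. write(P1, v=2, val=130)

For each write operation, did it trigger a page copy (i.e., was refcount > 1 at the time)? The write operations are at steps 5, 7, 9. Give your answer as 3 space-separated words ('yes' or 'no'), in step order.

Op 1: fork(P0) -> P1. 3 ppages; refcounts: pp0:2 pp1:2 pp2:2
Op 2: fork(P0) -> P2. 3 ppages; refcounts: pp0:3 pp1:3 pp2:3
Op 3: read(P1, v1) -> 17. No state change.
Op 4: read(P0, v2) -> 16. No state change.
Op 5: write(P1, v2, 101). refcount(pp2)=3>1 -> COPY to pp3. 4 ppages; refcounts: pp0:3 pp1:3 pp2:2 pp3:1
Op 6: read(P0, v0) -> 49. No state change.
Op 7: write(P0, v0, 142). refcount(pp0)=3>1 -> COPY to pp4. 5 ppages; refcounts: pp0:2 pp1:3 pp2:2 pp3:1 pp4:1
Op 8: fork(P1) -> P3. 5 ppages; refcounts: pp0:3 pp1:4 pp2:2 pp3:2 pp4:1
Op 9: write(P1, v2, 130). refcount(pp3)=2>1 -> COPY to pp5. 6 ppages; refcounts: pp0:3 pp1:4 pp2:2 pp3:1 pp4:1 pp5:1

yes yes yes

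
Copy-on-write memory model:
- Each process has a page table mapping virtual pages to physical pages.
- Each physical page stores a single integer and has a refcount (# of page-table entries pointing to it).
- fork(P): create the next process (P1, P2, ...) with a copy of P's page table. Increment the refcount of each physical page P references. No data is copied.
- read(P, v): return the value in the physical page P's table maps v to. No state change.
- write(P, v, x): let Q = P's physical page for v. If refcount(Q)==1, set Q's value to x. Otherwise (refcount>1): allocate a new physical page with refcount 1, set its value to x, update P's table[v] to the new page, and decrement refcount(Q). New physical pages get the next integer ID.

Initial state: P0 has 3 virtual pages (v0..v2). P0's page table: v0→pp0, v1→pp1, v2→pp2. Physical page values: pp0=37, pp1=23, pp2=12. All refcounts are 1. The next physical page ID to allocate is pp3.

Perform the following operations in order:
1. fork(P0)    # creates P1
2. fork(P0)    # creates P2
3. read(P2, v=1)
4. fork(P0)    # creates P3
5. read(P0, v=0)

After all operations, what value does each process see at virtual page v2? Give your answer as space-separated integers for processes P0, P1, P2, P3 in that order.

Op 1: fork(P0) -> P1. 3 ppages; refcounts: pp0:2 pp1:2 pp2:2
Op 2: fork(P0) -> P2. 3 ppages; refcounts: pp0:3 pp1:3 pp2:3
Op 3: read(P2, v1) -> 23. No state change.
Op 4: fork(P0) -> P3. 3 ppages; refcounts: pp0:4 pp1:4 pp2:4
Op 5: read(P0, v0) -> 37. No state change.
P0: v2 -> pp2 = 12
P1: v2 -> pp2 = 12
P2: v2 -> pp2 = 12
P3: v2 -> pp2 = 12

Answer: 12 12 12 12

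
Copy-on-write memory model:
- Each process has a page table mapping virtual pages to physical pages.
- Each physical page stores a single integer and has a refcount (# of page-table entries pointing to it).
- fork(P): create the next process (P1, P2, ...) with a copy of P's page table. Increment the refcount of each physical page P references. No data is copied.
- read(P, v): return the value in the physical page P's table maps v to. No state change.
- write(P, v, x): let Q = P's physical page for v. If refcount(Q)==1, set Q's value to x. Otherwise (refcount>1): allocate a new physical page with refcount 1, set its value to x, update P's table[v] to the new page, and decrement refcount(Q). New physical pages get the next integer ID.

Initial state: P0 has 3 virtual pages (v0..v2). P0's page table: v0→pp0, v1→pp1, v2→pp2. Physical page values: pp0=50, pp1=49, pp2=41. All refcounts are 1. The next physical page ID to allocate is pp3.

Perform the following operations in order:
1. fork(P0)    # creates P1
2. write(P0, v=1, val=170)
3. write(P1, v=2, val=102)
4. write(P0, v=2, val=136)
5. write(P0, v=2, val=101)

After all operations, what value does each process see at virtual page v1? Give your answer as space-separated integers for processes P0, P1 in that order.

Op 1: fork(P0) -> P1. 3 ppages; refcounts: pp0:2 pp1:2 pp2:2
Op 2: write(P0, v1, 170). refcount(pp1)=2>1 -> COPY to pp3. 4 ppages; refcounts: pp0:2 pp1:1 pp2:2 pp3:1
Op 3: write(P1, v2, 102). refcount(pp2)=2>1 -> COPY to pp4. 5 ppages; refcounts: pp0:2 pp1:1 pp2:1 pp3:1 pp4:1
Op 4: write(P0, v2, 136). refcount(pp2)=1 -> write in place. 5 ppages; refcounts: pp0:2 pp1:1 pp2:1 pp3:1 pp4:1
Op 5: write(P0, v2, 101). refcount(pp2)=1 -> write in place. 5 ppages; refcounts: pp0:2 pp1:1 pp2:1 pp3:1 pp4:1
P0: v1 -> pp3 = 170
P1: v1 -> pp1 = 49

Answer: 170 49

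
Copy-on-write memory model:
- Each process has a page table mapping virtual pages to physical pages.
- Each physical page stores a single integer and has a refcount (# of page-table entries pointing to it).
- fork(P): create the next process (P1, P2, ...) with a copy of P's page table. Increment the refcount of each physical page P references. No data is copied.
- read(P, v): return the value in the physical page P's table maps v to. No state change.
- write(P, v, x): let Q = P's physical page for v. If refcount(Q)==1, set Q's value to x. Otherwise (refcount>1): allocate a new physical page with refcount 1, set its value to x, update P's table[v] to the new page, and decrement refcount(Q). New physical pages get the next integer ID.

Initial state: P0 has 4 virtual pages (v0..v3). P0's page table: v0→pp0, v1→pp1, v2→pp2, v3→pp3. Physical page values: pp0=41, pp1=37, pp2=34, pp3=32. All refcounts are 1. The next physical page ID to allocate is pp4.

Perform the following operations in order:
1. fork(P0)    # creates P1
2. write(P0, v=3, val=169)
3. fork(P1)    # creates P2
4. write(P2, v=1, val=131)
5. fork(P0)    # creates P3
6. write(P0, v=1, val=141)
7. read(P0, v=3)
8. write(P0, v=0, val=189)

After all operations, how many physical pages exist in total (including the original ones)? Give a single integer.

Answer: 8

Derivation:
Op 1: fork(P0) -> P1. 4 ppages; refcounts: pp0:2 pp1:2 pp2:2 pp3:2
Op 2: write(P0, v3, 169). refcount(pp3)=2>1 -> COPY to pp4. 5 ppages; refcounts: pp0:2 pp1:2 pp2:2 pp3:1 pp4:1
Op 3: fork(P1) -> P2. 5 ppages; refcounts: pp0:3 pp1:3 pp2:3 pp3:2 pp4:1
Op 4: write(P2, v1, 131). refcount(pp1)=3>1 -> COPY to pp5. 6 ppages; refcounts: pp0:3 pp1:2 pp2:3 pp3:2 pp4:1 pp5:1
Op 5: fork(P0) -> P3. 6 ppages; refcounts: pp0:4 pp1:3 pp2:4 pp3:2 pp4:2 pp5:1
Op 6: write(P0, v1, 141). refcount(pp1)=3>1 -> COPY to pp6. 7 ppages; refcounts: pp0:4 pp1:2 pp2:4 pp3:2 pp4:2 pp5:1 pp6:1
Op 7: read(P0, v3) -> 169. No state change.
Op 8: write(P0, v0, 189). refcount(pp0)=4>1 -> COPY to pp7. 8 ppages; refcounts: pp0:3 pp1:2 pp2:4 pp3:2 pp4:2 pp5:1 pp6:1 pp7:1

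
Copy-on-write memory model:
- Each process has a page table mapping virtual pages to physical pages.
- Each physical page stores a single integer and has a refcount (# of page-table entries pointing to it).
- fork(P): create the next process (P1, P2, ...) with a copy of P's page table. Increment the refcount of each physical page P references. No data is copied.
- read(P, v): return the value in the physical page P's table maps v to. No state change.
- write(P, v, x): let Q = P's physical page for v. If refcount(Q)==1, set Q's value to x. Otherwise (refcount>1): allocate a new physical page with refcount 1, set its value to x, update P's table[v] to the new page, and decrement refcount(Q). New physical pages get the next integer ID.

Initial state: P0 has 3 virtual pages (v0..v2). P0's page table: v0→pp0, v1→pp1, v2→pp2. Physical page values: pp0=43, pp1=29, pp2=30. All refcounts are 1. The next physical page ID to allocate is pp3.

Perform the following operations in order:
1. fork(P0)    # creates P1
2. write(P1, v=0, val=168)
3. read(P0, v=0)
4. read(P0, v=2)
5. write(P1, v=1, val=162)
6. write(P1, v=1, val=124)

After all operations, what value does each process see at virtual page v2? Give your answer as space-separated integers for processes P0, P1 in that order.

Op 1: fork(P0) -> P1. 3 ppages; refcounts: pp0:2 pp1:2 pp2:2
Op 2: write(P1, v0, 168). refcount(pp0)=2>1 -> COPY to pp3. 4 ppages; refcounts: pp0:1 pp1:2 pp2:2 pp3:1
Op 3: read(P0, v0) -> 43. No state change.
Op 4: read(P0, v2) -> 30. No state change.
Op 5: write(P1, v1, 162). refcount(pp1)=2>1 -> COPY to pp4. 5 ppages; refcounts: pp0:1 pp1:1 pp2:2 pp3:1 pp4:1
Op 6: write(P1, v1, 124). refcount(pp4)=1 -> write in place. 5 ppages; refcounts: pp0:1 pp1:1 pp2:2 pp3:1 pp4:1
P0: v2 -> pp2 = 30
P1: v2 -> pp2 = 30

Answer: 30 30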